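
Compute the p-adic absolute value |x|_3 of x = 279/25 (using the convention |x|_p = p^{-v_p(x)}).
|279/25|_3 = 1/9

Step 1 — compute v_3(x) by factoring powers of 3 out of the numerator and denominator: v_3(279/25) = 2. Step 2 — apply |x|_p = p^{-v_p(x)} = 3^{-2} = 1/9.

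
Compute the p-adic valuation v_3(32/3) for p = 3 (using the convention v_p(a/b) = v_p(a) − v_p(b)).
v_3(32/3) = -1

Factor powers of 3 from the numerator and denominator of the reduced fraction: 32 = 3^0 · 32 and 3 = 3^1 · 1. Apply v_p(a/b) = v_p(a) − v_p(b): v_3(32/3) = 0 − 1 = -1.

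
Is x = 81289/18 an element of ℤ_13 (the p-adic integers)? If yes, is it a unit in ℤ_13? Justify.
x ∈ ℤ_13 but not a unit; v_13(x) = 3 > 0

ℤ_13 = {x ∈ ℚ_13 : v_13(x) ≥ 0} and ℤ_13^× = {x ∈ ℤ_13 : v_13(x) = 0}. Here v_13(81289/18) = v_13(num) − v_13(den) = 3; compare against these criteria.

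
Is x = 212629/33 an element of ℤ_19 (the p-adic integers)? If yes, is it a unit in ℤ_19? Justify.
x ∈ ℤ_19 but not a unit; v_19(x) = 3 > 0

ℤ_19 = {x ∈ ℚ_19 : v_19(x) ≥ 0} and ℤ_19^× = {x ∈ ℤ_19 : v_19(x) = 0}. Here v_19(212629/33) = v_19(num) − v_19(den) = 3; compare against these criteria.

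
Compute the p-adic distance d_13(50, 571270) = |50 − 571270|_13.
d_13(50, 571270) = 1/28561

Step 1 — x − y = 50 − 571270 = -571220. Step 2 — v_13(-571220) = 4 (factor: -571220 = −(13^4 · 20); the sign does not affect v_p). Step 3 — |x − y|_13 = 13^{-4} = 1/28561.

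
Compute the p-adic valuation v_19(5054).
v_19(5054) = 2

v_19(n) is the largest exponent k such that 19^k divides n. Factor out: 5054 = 19^2 · 14. (Sign doesn't affect v_p.) So v_19(5054) = 2.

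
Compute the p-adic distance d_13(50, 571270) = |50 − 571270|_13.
d_13(50, 571270) = 1/28561

Step 1 — x − y = 50 − 571270 = -571220. Step 2 — v_13(-571220) = 4 (factor: -571220 = −(13^4 · 20); the sign does not affect v_p). Step 3 — |x − y|_13 = 13^{-4} = 1/28561.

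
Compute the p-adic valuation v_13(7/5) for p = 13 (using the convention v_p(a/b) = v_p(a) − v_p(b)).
v_13(7/5) = 0

Factor powers of 13 from the numerator and denominator of the reduced fraction: 7 = 13^0 · 7 and 5 = 13^0 · 5. Apply v_p(a/b) = v_p(a) − v_p(b): v_13(7/5) = 0 − 0 = 0.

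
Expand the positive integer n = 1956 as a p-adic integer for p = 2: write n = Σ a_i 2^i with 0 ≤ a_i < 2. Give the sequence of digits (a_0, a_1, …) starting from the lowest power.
(a_0, a_1, …) = (0, 0, 1, 0, 0, 1, 0, 1, 1, 1, 1)

Repeated division by 2 gives the digits low-to-high: 1956 = 1·2^2 + 1·2^5 + 1·2^7 + 1·2^8 + 1·2^9 + 1·2^10. Digit sequence: (0, 0, 1, 0, 0, 1, 0, 1, 1, 1, 1).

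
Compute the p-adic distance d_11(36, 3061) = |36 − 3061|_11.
d_11(36, 3061) = 1/121

Step 1 — x − y = 36 − 3061 = -3025. Step 2 — v_11(-3025) = 2 (factor: -3025 = −(11^2 · 25); the sign does not affect v_p). Step 3 — |x − y|_11 = 11^{-2} = 1/121.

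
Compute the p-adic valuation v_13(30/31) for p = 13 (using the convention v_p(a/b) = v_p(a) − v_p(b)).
v_13(30/31) = 0

Factor powers of 13 from the numerator and denominator of the reduced fraction: 30 = 13^0 · 30 and 31 = 13^0 · 31. Apply v_p(a/b) = v_p(a) − v_p(b): v_13(30/31) = 0 − 0 = 0.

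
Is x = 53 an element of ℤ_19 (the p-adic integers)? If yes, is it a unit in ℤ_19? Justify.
x ∈ ℤ_19^× (unit); v_19(x) = 0

ℤ_19 = {x ∈ ℚ_19 : v_19(x) ≥ 0} and ℤ_19^× = {x ∈ ℤ_19 : v_19(x) = 0}. Here v_19(53) = v_19(num) − v_19(den) = 0; compare against these criteria.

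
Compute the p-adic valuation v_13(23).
v_13(23) = 0

v_13(n) is the largest exponent k such that 13^k divides n. Factor out: 23 = 13^0 · 23. (Sign doesn't affect v_p.) So v_13(23) = 0.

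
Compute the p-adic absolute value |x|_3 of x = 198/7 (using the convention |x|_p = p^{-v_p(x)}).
|198/7|_3 = 1/9

Step 1 — compute v_3(x) by factoring powers of 3 out of the numerator and denominator: v_3(198/7) = 2. Step 2 — apply |x|_p = p^{-v_p(x)} = 3^{-2} = 1/9.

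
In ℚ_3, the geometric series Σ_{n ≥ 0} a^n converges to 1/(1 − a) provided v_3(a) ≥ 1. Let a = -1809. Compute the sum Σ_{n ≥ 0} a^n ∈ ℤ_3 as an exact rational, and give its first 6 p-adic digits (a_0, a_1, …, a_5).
Σ a^n = 1/(1 − a) = 1/1810;  first 6 digits = (1, 0, 0, 2, 1, 1)

v_3(a) = 3 ≥ 1, so the series converges in ℤ_3 to 1/(1 − a) = 1/(1 − (-1809)) = 1/1810. Expand this rational in ℤ_3: compute digits iteratively via d_i = x_i mod 3, x_{i+1} = (x_i − d_i)/3. The first 6 digits are (1, 0, 0, 2, 1, 1).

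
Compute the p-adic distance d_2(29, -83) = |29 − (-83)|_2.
d_2(29, -83) = 1/16

Step 1 — x − y = 29 − (-83) = 112. Step 2 — v_2(112) = 4 (factor: 112 = (2^4 · 7); the sign does not affect v_p). Step 3 — |x − y|_2 = 2^{-4} = 1/16.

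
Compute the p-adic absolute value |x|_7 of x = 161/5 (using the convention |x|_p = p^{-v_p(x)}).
|161/5|_7 = 1/7

Step 1 — compute v_7(x) by factoring powers of 7 out of the numerator and denominator: v_7(161/5) = 1. Step 2 — apply |x|_p = p^{-v_p(x)} = 7^{-1} = 1/7.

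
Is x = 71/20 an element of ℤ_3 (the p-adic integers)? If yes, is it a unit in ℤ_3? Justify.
x ∈ ℤ_3^× (unit); v_3(x) = 0

ℤ_3 = {x ∈ ℚ_3 : v_3(x) ≥ 0} and ℤ_3^× = {x ∈ ℤ_3 : v_3(x) = 0}. Here v_3(71/20) = v_3(num) − v_3(den) = 0; compare against these criteria.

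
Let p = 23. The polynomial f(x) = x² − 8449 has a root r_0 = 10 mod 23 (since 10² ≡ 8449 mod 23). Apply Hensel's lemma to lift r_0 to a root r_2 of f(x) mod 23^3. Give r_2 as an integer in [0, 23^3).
r_2 = 2517 (mod 12167)

Hensel's recurrence: r_{i+1} = r_i − f(r_i)·(f′(r_i))^{-1} mod 23^{i+2}, with f′(x) = 2x. Iterate:
  r_0 = 10 (mod 23)
  r_1 = 401 (mod 529)
  r_2 = 2517 (mod 12167)
Final: r_2 = 2517, and one checks f(r_2) ≡ 0 mod 23^3.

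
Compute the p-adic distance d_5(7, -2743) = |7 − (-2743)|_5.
d_5(7, -2743) = 1/125

Step 1 — x − y = 7 − (-2743) = 2750. Step 2 — v_5(2750) = 3 (factor: 2750 = (5^3 · 22); the sign does not affect v_p). Step 3 — |x − y|_5 = 5^{-3} = 1/125.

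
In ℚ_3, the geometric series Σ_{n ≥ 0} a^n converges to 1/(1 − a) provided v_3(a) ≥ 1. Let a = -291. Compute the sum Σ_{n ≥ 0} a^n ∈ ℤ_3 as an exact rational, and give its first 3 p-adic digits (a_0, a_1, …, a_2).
Σ a^n = 1/(1 − a) = 1/292;  first 3 digits = (1, 2, 1)

v_3(a) = 1 ≥ 1, so the series converges in ℤ_3 to 1/(1 − a) = 1/(1 − (-291)) = 1/292. Expand this rational in ℤ_3: compute digits iteratively via d_i = x_i mod 3, x_{i+1} = (x_i − d_i)/3. The first 3 digits are (1, 2, 1).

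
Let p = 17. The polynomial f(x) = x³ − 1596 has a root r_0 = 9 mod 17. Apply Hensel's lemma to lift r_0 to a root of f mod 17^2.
r_1 = 9 (mod 289)

Hensel: r_{i+1} = r_i − f(r_i)/f′(r_i) mod 17^{i+2}, where f′(x) = 3x². Iterate:
  r_0 = 9 (mod 17)
  r_1 = 9 (mod 289)
Final: r = 9 with f(r) ≡ 0 mod 17^2.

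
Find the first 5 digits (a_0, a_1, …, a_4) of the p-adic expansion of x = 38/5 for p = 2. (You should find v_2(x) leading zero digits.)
(a_0, …, a_4) = (0, 1, 1, 1, 0)

v_2(38/5) = 1, so a_0 = ... = a_0 = 0. Factor out: x = 2^1 · u with u = 19/5 a unit in ℤ_2. Expand u iteratively via a_{v+i} = u_i mod 2, u_{i+1} = (u_i − a_{v+i})/2:
  u_0 = 19/5;  a_1 = 1;  u_1 = (u_0 − 1)/2 = 7/5
  u_1 = 7/5;  a_2 = 1;  u_2 = (u_1 − 1)/2 = 1/5
  u_2 = 1/5;  a_3 = 1;  u_3 = (u_2 − 1)/2 = -2/5
  u_3 = -2/5;  a_4 = 0;  u_4 = (u_3 − 0)/2 = -1/5
Digits: (0, 1, 1, 1, 0).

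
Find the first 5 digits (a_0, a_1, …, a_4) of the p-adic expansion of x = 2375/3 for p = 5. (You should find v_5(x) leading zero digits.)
(a_0, …, a_4) = (0, 0, 0, 3, 4)

v_5(2375/3) = 3, so a_0 = ... = a_2 = 0. Factor out: x = 5^3 · u with u = 19/3 a unit in ℤ_5. Expand u iteratively via a_{v+i} = u_i mod 5, u_{i+1} = (u_i − a_{v+i})/5:
  u_0 = 19/3;  a_3 = 3;  u_1 = (u_0 − 3)/5 = 2/3
  u_1 = 2/3;  a_4 = 4;  u_2 = (u_1 − 4)/5 = -2/3
Digits: (0, 0, 0, 3, 4).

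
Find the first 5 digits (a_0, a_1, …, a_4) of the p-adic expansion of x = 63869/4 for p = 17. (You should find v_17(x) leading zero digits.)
(a_0, …, a_4) = (0, 0, 0, 16, 12)

v_17(63869/4) = 3, so a_0 = ... = a_2 = 0. Factor out: x = 17^3 · u with u = 13/4 a unit in ℤ_17. Expand u iteratively via a_{v+i} = u_i mod 17, u_{i+1} = (u_i − a_{v+i})/17:
  u_0 = 13/4;  a_3 = 16;  u_1 = (u_0 − 16)/17 = -3/4
  u_1 = -3/4;  a_4 = 12;  u_2 = (u_1 − 12)/17 = -3/4
Digits: (0, 0, 0, 16, 12).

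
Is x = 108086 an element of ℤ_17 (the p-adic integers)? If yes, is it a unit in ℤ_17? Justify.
x ∈ ℤ_17 but not a unit; v_17(x) = 3 > 0

ℤ_17 = {x ∈ ℚ_17 : v_17(x) ≥ 0} and ℤ_17^× = {x ∈ ℤ_17 : v_17(x) = 0}. Here v_17(108086) = v_17(num) − v_17(den) = 3; compare against these criteria.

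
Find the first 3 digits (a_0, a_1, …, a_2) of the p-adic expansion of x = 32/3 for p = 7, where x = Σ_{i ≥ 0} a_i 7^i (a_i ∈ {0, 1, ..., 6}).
(a_0, …, a_2) = (6, 3, 2)

v_7(32/3) = 0 (numerator and denominator both coprime to 7), so x ∈ ℤ_7^×. Compute digits iteratively via a_i = x_i mod 7, x_{i+1} = (x_i − a_i)/7, with x_0 = x:
  x_0 = 32/3;  a_0 = 6;  x_1 = (x_0 − 6)/7 = 2/3
  x_1 = 2/3;  a_1 = 3;  x_2 = (x_1 − 3)/7 = -1/3
  x_2 = -1/3;  a_2 = 2;  x_3 = (x_2 − 2)/7 = -1/3
Digits: (6, 3, 2).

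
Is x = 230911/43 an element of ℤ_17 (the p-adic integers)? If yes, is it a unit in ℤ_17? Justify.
x ∈ ℤ_17 but not a unit; v_17(x) = 3 > 0

ℤ_17 = {x ∈ ℚ_17 : v_17(x) ≥ 0} and ℤ_17^× = {x ∈ ℤ_17 : v_17(x) = 0}. Here v_17(230911/43) = v_17(num) − v_17(den) = 3; compare against these criteria.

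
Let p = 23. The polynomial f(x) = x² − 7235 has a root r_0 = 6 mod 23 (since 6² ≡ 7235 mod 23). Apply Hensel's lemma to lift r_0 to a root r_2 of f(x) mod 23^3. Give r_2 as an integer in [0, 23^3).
r_2 = 9643 (mod 12167)

Hensel's recurrence: r_{i+1} = r_i − f(r_i)·(f′(r_i))^{-1} mod 23^{i+2}, with f′(x) = 2x. Iterate:
  r_0 = 6 (mod 23)
  r_1 = 121 (mod 529)
  r_2 = 9643 (mod 12167)
Final: r_2 = 9643, and one checks f(r_2) ≡ 0 mod 23^3.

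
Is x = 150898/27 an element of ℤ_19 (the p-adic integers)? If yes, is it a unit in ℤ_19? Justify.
x ∈ ℤ_19 but not a unit; v_19(x) = 3 > 0

ℤ_19 = {x ∈ ℚ_19 : v_19(x) ≥ 0} and ℤ_19^× = {x ∈ ℤ_19 : v_19(x) = 0}. Here v_19(150898/27) = v_19(num) − v_19(den) = 3; compare against these criteria.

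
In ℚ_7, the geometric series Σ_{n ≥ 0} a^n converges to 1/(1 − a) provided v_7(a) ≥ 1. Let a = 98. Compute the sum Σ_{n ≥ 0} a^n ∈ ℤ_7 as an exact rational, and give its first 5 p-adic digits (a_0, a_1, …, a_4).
Σ a^n = 1/(1 − a) = -1/97;  first 5 digits = (1, 0, 2, 0, 4)

v_7(a) = 2 ≥ 1, so the series converges in ℤ_7 to 1/(1 − a) = 1/(1 − 98) = -1/97. Expand this rational in ℤ_7: compute digits iteratively via d_i = x_i mod 7, x_{i+1} = (x_i − d_i)/7. The first 5 digits are (1, 0, 2, 0, 4).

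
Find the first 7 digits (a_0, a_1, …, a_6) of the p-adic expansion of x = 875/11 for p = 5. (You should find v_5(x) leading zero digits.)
(a_0, …, a_6) = (0, 0, 0, 2, 2, 0, 4)

v_5(875/11) = 3, so a_0 = ... = a_2 = 0. Factor out: x = 5^3 · u with u = 7/11 a unit in ℤ_5. Expand u iteratively via a_{v+i} = u_i mod 5, u_{i+1} = (u_i − a_{v+i})/5:
  u_0 = 7/11;  a_3 = 2;  u_1 = (u_0 − 2)/5 = -3/11
  u_1 = -3/11;  a_4 = 2;  u_2 = (u_1 − 2)/5 = -5/11
  u_2 = -5/11;  a_5 = 0;  u_3 = (u_2 − 0)/5 = -1/11
  u_3 = -1/11;  a_6 = 4;  u_4 = (u_3 − 4)/5 = -9/11
Digits: (0, 0, 0, 2, 2, 0, 4).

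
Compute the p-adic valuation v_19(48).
v_19(48) = 0

v_19(n) is the largest exponent k such that 19^k divides n. Factor out: 48 = 19^0 · 48. (Sign doesn't affect v_p.) So v_19(48) = 0.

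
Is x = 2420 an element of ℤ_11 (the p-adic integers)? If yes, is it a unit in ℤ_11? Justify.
x ∈ ℤ_11 but not a unit; v_11(x) = 2 > 0

ℤ_11 = {x ∈ ℚ_11 : v_11(x) ≥ 0} and ℤ_11^× = {x ∈ ℤ_11 : v_11(x) = 0}. Here v_11(2420) = v_11(num) − v_11(den) = 2; compare against these criteria.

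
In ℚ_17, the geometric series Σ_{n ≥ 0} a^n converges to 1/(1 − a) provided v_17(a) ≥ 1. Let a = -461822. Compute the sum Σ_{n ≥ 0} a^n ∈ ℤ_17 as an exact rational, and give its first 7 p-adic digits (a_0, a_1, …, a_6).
Σ a^n = 1/(1 − a) = 1/461823;  first 7 digits = (1, 0, 0, 8, 11, 16, 12)

v_17(a) = 3 ≥ 1, so the series converges in ℤ_17 to 1/(1 − a) = 1/(1 − (-461822)) = 1/461823. Expand this rational in ℤ_17: compute digits iteratively via d_i = x_i mod 17, x_{i+1} = (x_i − d_i)/17. The first 7 digits are (1, 0, 0, 8, 11, 16, 12).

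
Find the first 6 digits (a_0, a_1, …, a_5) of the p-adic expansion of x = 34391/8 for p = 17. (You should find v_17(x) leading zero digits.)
(a_0, …, a_5) = (0, 0, 0, 3, 2, 2)

v_17(34391/8) = 3, so a_0 = ... = a_2 = 0. Factor out: x = 17^3 · u with u = 7/8 a unit in ℤ_17. Expand u iteratively via a_{v+i} = u_i mod 17, u_{i+1} = (u_i − a_{v+i})/17:
  u_0 = 7/8;  a_3 = 3;  u_1 = (u_0 − 3)/17 = -1/8
  u_1 = -1/8;  a_4 = 2;  u_2 = (u_1 − 2)/17 = -1/8
  u_2 = -1/8;  a_5 = 2;  u_3 = (u_2 − 2)/17 = -1/8
Digits: (0, 0, 0, 3, 2, 2).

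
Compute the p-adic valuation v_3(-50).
v_3(-50) = 0

v_3(n) is the largest exponent k such that 3^k divides n. Factor out: -50 = -3^0 · 50. (Sign doesn't affect v_p.) So v_3(-50) = 0.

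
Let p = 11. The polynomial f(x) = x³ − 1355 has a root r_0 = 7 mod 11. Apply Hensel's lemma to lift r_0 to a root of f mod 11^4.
r_3 = 2559 (mod 14641)

Hensel: r_{i+1} = r_i − f(r_i)/f′(r_i) mod 11^{i+2}, where f′(x) = 3x². Iterate:
  r_0 = 7 (mod 11)
  r_1 = 18 (mod 121)
  r_2 = 1228 (mod 1331)
  r_3 = 2559 (mod 14641)
Final: r = 2559 with f(r) ≡ 0 mod 11^4.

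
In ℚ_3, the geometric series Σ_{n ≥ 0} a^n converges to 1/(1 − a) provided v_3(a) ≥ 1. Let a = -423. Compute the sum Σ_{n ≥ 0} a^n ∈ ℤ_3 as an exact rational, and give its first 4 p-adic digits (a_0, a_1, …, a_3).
Σ a^n = 1/(1 − a) = 1/424;  first 4 digits = (1, 0, 1, 2)

v_3(a) = 2 ≥ 1, so the series converges in ℤ_3 to 1/(1 − a) = 1/(1 − (-423)) = 1/424. Expand this rational in ℤ_3: compute digits iteratively via d_i = x_i mod 3, x_{i+1} = (x_i − d_i)/3. The first 4 digits are (1, 0, 1, 2).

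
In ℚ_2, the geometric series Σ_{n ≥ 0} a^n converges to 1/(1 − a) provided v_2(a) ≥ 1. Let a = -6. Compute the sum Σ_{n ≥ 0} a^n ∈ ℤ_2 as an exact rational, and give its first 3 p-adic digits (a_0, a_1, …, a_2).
Σ a^n = 1/(1 − a) = 1/7;  first 3 digits = (1, 1, 1)

v_2(a) = 1 ≥ 1, so the series converges in ℤ_2 to 1/(1 − a) = 1/(1 − (-6)) = 1/7. Expand this rational in ℤ_2: compute digits iteratively via d_i = x_i mod 2, x_{i+1} = (x_i − d_i)/2. The first 3 digits are (1, 1, 1).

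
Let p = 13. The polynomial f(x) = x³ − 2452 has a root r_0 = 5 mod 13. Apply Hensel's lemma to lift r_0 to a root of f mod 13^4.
r_3 = 15059 (mod 28561)

Hensel: r_{i+1} = r_i − f(r_i)/f′(r_i) mod 13^{i+2}, where f′(x) = 3x². Iterate:
  r_0 = 5 (mod 13)
  r_1 = 18 (mod 169)
  r_2 = 1877 (mod 2197)
  r_3 = 15059 (mod 28561)
Final: r = 15059 with f(r) ≡ 0 mod 13^4.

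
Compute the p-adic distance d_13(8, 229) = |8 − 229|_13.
d_13(8, 229) = 1/13

Step 1 — x − y = 8 − 229 = -221. Step 2 — v_13(-221) = 1 (factor: -221 = −(13^1 · 17); the sign does not affect v_p). Step 3 — |x − y|_13 = 13^{-1} = 1/13.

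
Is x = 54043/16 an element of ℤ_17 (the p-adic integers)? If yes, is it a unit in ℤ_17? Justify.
x ∈ ℤ_17 but not a unit; v_17(x) = 3 > 0

ℤ_17 = {x ∈ ℚ_17 : v_17(x) ≥ 0} and ℤ_17^× = {x ∈ ℤ_17 : v_17(x) = 0}. Here v_17(54043/16) = v_17(num) − v_17(den) = 3; compare against these criteria.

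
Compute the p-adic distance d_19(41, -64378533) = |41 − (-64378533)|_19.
d_19(41, -64378533) = 1/2476099

Step 1 — x − y = 41 − (-64378533) = 64378574. Step 2 — v_19(64378574) = 5 (factor: 64378574 = (19^5 · 26); the sign does not affect v_p). Step 3 — |x − y|_19 = 19^{-5} = 1/2476099.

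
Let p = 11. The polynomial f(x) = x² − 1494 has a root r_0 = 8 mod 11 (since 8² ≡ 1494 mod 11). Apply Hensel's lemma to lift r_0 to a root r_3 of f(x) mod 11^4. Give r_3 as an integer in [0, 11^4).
r_3 = 10458 (mod 14641)

Hensel's recurrence: r_{i+1} = r_i − f(r_i)·(f′(r_i))^{-1} mod 11^{i+2}, with f′(x) = 2x. Iterate:
  r_0 = 8 (mod 11)
  r_1 = 52 (mod 121)
  r_2 = 1141 (mod 1331)
  r_3 = 10458 (mod 14641)
Final: r_3 = 10458, and one checks f(r_3) ≡ 0 mod 11^4.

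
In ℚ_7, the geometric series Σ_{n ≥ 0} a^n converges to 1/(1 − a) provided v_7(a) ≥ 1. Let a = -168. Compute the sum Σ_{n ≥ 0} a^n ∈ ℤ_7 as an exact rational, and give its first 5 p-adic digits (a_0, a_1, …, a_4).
Σ a^n = 1/(1 − a) = 1/169;  first 5 digits = (1, 4, 5, 5, 0)

v_7(a) = 1 ≥ 1, so the series converges in ℤ_7 to 1/(1 − a) = 1/(1 − (-168)) = 1/169. Expand this rational in ℤ_7: compute digits iteratively via d_i = x_i mod 7, x_{i+1} = (x_i − d_i)/7. The first 5 digits are (1, 4, 5, 5, 0).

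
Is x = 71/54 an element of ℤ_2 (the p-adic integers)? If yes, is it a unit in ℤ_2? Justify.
x ∉ ℤ_2 (v_2(x) = -1 < 0)

ℤ_2 = {x ∈ ℚ_2 : v_2(x) ≥ 0} and ℤ_2^× = {x ∈ ℤ_2 : v_2(x) = 0}. Here v_2(71/54) = v_2(num) − v_2(den) = -1; compare against these criteria.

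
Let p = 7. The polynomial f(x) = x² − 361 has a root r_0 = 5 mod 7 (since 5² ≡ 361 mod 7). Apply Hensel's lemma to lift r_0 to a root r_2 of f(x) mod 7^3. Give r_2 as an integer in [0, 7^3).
r_2 = 19 (mod 343)

Hensel's recurrence: r_{i+1} = r_i − f(r_i)·(f′(r_i))^{-1} mod 7^{i+2}, with f′(x) = 2x. Iterate:
  r_0 = 5 (mod 7)
  r_1 = 19 (mod 49)
  r_2 = 19 (mod 343)
Final: r_2 = 19, and one checks f(r_2) ≡ 0 mod 7^3.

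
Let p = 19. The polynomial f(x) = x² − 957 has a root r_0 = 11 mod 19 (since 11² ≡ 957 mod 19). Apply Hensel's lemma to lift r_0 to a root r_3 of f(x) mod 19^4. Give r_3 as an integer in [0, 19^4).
r_3 = 29290 (mod 130321)

Hensel's recurrence: r_{i+1} = r_i − f(r_i)·(f′(r_i))^{-1} mod 19^{i+2}, with f′(x) = 2x. Iterate:
  r_0 = 11 (mod 19)
  r_1 = 49 (mod 361)
  r_2 = 1854 (mod 6859)
  r_3 = 29290 (mod 130321)
Final: r_3 = 29290, and one checks f(r_3) ≡ 0 mod 19^4.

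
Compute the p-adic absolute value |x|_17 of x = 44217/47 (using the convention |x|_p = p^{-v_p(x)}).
|44217/47|_17 = 1/4913

Step 1 — compute v_17(x) by factoring powers of 17 out of the numerator and denominator: v_17(44217/47) = 3. Step 2 — apply |x|_p = p^{-v_p(x)} = 17^{-3} = 1/4913.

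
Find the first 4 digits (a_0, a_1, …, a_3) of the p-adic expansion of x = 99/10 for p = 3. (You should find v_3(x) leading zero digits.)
(a_0, …, a_3) = (0, 0, 2, 0)

v_3(99/10) = 2, so a_0 = ... = a_1 = 0. Factor out: x = 3^2 · u with u = 11/10 a unit in ℤ_3. Expand u iteratively via a_{v+i} = u_i mod 3, u_{i+1} = (u_i − a_{v+i})/3:
  u_0 = 11/10;  a_2 = 2;  u_1 = (u_0 − 2)/3 = -3/10
  u_1 = -3/10;  a_3 = 0;  u_2 = (u_1 − 0)/3 = -1/10
Digits: (0, 0, 2, 0).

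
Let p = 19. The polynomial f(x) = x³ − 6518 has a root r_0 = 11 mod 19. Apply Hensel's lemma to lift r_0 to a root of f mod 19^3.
r_2 = 4229 (mod 6859)

Hensel: r_{i+1} = r_i − f(r_i)/f′(r_i) mod 19^{i+2}, where f′(x) = 3x². Iterate:
  r_0 = 11 (mod 19)
  r_1 = 258 (mod 361)
  r_2 = 4229 (mod 6859)
Final: r = 4229 with f(r) ≡ 0 mod 19^3.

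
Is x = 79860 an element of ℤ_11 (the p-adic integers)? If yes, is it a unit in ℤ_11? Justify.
x ∈ ℤ_11 but not a unit; v_11(x) = 3 > 0

ℤ_11 = {x ∈ ℚ_11 : v_11(x) ≥ 0} and ℤ_11^× = {x ∈ ℤ_11 : v_11(x) = 0}. Here v_11(79860) = v_11(num) − v_11(den) = 3; compare against these criteria.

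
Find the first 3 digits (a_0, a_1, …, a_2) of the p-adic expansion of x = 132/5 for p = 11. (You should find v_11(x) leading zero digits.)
(a_0, …, a_2) = (0, 9, 6)

v_11(132/5) = 1, so a_0 = ... = a_0 = 0. Factor out: x = 11^1 · u with u = 12/5 a unit in ℤ_11. Expand u iteratively via a_{v+i} = u_i mod 11, u_{i+1} = (u_i − a_{v+i})/11:
  u_0 = 12/5;  a_1 = 9;  u_1 = (u_0 − 9)/11 = -3/5
  u_1 = -3/5;  a_2 = 6;  u_2 = (u_1 − 6)/11 = -3/5
Digits: (0, 9, 6).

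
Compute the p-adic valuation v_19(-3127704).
v_19(-3127704) = 4

v_19(n) is the largest exponent k such that 19^k divides n. Factor out: -3127704 = -19^4 · 24. (Sign doesn't affect v_p.) So v_19(-3127704) = 4.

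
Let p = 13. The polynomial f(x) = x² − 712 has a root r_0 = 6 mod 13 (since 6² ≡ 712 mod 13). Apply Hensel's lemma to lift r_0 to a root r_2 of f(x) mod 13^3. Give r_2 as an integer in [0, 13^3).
r_2 = 1527 (mod 2197)

Hensel's recurrence: r_{i+1} = r_i − f(r_i)·(f′(r_i))^{-1} mod 13^{i+2}, with f′(x) = 2x. Iterate:
  r_0 = 6 (mod 13)
  r_1 = 6 (mod 169)
  r_2 = 1527 (mod 2197)
Final: r_2 = 1527, and one checks f(r_2) ≡ 0 mod 13^3.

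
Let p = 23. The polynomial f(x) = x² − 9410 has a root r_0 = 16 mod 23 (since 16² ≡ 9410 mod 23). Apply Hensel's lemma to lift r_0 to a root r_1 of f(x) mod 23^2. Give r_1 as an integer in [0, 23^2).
r_1 = 269 (mod 529)

Hensel's recurrence: r_{i+1} = r_i − f(r_i)·(f′(r_i))^{-1} mod 23^{i+2}, with f′(x) = 2x. Iterate:
  r_0 = 16 (mod 23)
  r_1 = 269 (mod 529)
Final: r_1 = 269, and one checks f(r_1) ≡ 0 mod 23^2.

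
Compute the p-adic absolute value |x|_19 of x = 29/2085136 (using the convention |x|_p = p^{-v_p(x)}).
|29/2085136|_19 = 130321

Step 1 — compute v_19(x) by factoring powers of 19 out of the numerator and denominator: v_19(29/2085136) = -4. Step 2 — apply |x|_p = p^{-v_p(x)} = 19^{4} = 130321.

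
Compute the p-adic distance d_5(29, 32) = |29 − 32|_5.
d_5(29, 32) = 1

Step 1 — x − y = 29 − 32 = -3. Step 2 — v_5(-3) = 0 (factor: -3 = −(5^0 · 3); the sign does not affect v_p). Step 3 — |x − y|_5 = 5^{0} = 1.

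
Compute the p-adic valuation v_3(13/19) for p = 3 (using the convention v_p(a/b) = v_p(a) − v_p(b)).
v_3(13/19) = 0

Factor powers of 3 from the numerator and denominator of the reduced fraction: 13 = 3^0 · 13 and 19 = 3^0 · 19. Apply v_p(a/b) = v_p(a) − v_p(b): v_3(13/19) = 0 − 0 = 0.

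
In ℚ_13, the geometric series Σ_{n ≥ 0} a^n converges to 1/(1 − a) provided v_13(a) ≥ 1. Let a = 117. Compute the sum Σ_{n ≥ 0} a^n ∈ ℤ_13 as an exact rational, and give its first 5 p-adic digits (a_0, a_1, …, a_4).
Σ a^n = 1/(1 − a) = -1/116;  first 5 digits = (1, 9, 3, 7, 0)

v_13(a) = 1 ≥ 1, so the series converges in ℤ_13 to 1/(1 − a) = 1/(1 − 117) = -1/116. Expand this rational in ℤ_13: compute digits iteratively via d_i = x_i mod 13, x_{i+1} = (x_i − d_i)/13. The first 5 digits are (1, 9, 3, 7, 0).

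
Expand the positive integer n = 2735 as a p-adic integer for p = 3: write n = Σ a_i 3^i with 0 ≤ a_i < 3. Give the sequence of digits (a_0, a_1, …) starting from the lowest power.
(a_0, a_1, …) = (2, 2, 0, 2, 0, 2, 0, 1)

Repeated division by 3 gives the digits low-to-high: 2735 = 2 + 2·3^1 + 2·3^3 + 2·3^5 + 1·3^7. Digit sequence: (2, 2, 0, 2, 0, 2, 0, 1).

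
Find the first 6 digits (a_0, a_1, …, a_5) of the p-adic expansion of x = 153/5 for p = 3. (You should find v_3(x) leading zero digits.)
(a_0, …, a_5) = (0, 0, 1, 2, 2, 1)

v_3(153/5) = 2, so a_0 = ... = a_1 = 0. Factor out: x = 3^2 · u with u = 17/5 a unit in ℤ_3. Expand u iteratively via a_{v+i} = u_i mod 3, u_{i+1} = (u_i − a_{v+i})/3:
  u_0 = 17/5;  a_2 = 1;  u_1 = (u_0 − 1)/3 = 4/5
  u_1 = 4/5;  a_3 = 2;  u_2 = (u_1 − 2)/3 = -2/5
  u_2 = -2/5;  a_4 = 2;  u_3 = (u_2 − 2)/3 = -4/5
  u_3 = -4/5;  a_5 = 1;  u_4 = (u_3 − 1)/3 = -3/5
Digits: (0, 0, 1, 2, 2, 1).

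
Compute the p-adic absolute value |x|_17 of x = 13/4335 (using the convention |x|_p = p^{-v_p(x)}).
|13/4335|_17 = 289

Step 1 — compute v_17(x) by factoring powers of 17 out of the numerator and denominator: v_17(13/4335) = -2. Step 2 — apply |x|_p = p^{-v_p(x)} = 17^{2} = 289.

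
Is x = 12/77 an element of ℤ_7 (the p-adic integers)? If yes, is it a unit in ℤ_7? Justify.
x ∉ ℤ_7 (v_7(x) = -1 < 0)

ℤ_7 = {x ∈ ℚ_7 : v_7(x) ≥ 0} and ℤ_7^× = {x ∈ ℤ_7 : v_7(x) = 0}. Here v_7(12/77) = v_7(num) − v_7(den) = -1; compare against these criteria.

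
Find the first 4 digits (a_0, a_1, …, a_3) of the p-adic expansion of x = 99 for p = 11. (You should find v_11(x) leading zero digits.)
(a_0, …, a_3) = (0, 9, 0, 0)

v_11(99) = 1, so a_0 = ... = a_0 = 0. Factor out: x = 11^1 · u with u = 9 a unit in ℤ_11. Expand u iteratively via a_{v+i} = u_i mod 11, u_{i+1} = (u_i − a_{v+i})/11:
  u_0 = 9;  a_1 = 9;  u_1 = (u_0 − 9)/11 = 0
  u_1 = 0;  a_2 = 0;  u_2 = (u_1 − 0)/11 = 0
  u_2 = 0;  a_3 = 0;  u_3 = (u_2 − 0)/11 = 0
Digits: (0, 9, 0, 0).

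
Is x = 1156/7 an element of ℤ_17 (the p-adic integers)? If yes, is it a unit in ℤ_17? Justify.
x ∈ ℤ_17 but not a unit; v_17(x) = 2 > 0

ℤ_17 = {x ∈ ℚ_17 : v_17(x) ≥ 0} and ℤ_17^× = {x ∈ ℤ_17 : v_17(x) = 0}. Here v_17(1156/7) = v_17(num) − v_17(den) = 2; compare against these criteria.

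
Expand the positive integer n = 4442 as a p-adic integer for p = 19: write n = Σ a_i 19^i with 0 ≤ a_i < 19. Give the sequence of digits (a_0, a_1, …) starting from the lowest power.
(a_0, a_1, …) = (15, 5, 12)

Repeated division by 19 gives the digits low-to-high: 4442 = 15 + 5·19^1 + 12·19^2. Digit sequence: (15, 5, 12).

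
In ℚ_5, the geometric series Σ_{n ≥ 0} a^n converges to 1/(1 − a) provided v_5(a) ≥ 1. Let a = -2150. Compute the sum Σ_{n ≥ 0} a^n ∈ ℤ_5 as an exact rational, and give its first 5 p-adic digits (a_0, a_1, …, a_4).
Σ a^n = 1/(1 − a) = 1/2151;  first 5 digits = (1, 0, 4, 2, 2)

v_5(a) = 2 ≥ 1, so the series converges in ℤ_5 to 1/(1 − a) = 1/(1 − (-2150)) = 1/2151. Expand this rational in ℤ_5: compute digits iteratively via d_i = x_i mod 5, x_{i+1} = (x_i − d_i)/5. The first 5 digits are (1, 0, 4, 2, 2).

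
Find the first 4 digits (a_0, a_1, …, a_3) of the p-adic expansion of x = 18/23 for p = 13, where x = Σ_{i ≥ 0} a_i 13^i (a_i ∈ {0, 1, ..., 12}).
(a_0, …, a_3) = (7, 8, 5, 12)

v_13(18/23) = 0 (numerator and denominator both coprime to 13), so x ∈ ℤ_13^×. Compute digits iteratively via a_i = x_i mod 13, x_{i+1} = (x_i − a_i)/13, with x_0 = x:
  x_0 = 18/23;  a_0 = 7;  x_1 = (x_0 − 7)/13 = -11/23
  x_1 = -11/23;  a_1 = 8;  x_2 = (x_1 − 8)/13 = -15/23
  x_2 = -15/23;  a_2 = 5;  x_3 = (x_2 − 5)/13 = -10/23
  x_3 = -10/23;  a_3 = 12;  x_4 = (x_3 − 12)/13 = -22/23
Digits: (7, 8, 5, 12).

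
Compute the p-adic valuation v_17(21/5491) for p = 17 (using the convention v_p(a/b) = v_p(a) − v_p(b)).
v_17(21/5491) = -2

Factor powers of 17 from the numerator and denominator of the reduced fraction: 21 = 17^0 · 21 and 5491 = 17^2 · 19. Apply v_p(a/b) = v_p(a) − v_p(b): v_17(21/5491) = 0 − 2 = -2.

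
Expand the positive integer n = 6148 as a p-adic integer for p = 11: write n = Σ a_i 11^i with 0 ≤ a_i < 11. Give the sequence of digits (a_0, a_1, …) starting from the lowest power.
(a_0, a_1, …) = (10, 8, 6, 4)

Repeated division by 11 gives the digits low-to-high: 6148 = 10 + 8·11^1 + 6·11^2 + 4·11^3. Digit sequence: (10, 8, 6, 4).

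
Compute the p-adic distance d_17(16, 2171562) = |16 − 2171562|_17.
d_17(16, 2171562) = 1/83521

Step 1 — x − y = 16 − 2171562 = -2171546. Step 2 — v_17(-2171546) = 4 (factor: -2171546 = −(17^4 · 26); the sign does not affect v_p). Step 3 — |x − y|_17 = 17^{-4} = 1/83521.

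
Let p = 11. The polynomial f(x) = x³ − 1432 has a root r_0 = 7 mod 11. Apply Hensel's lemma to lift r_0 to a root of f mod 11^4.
r_3 = 612 (mod 14641)

Hensel: r_{i+1} = r_i − f(r_i)/f′(r_i) mod 11^{i+2}, where f′(x) = 3x². Iterate:
  r_0 = 7 (mod 11)
  r_1 = 7 (mod 121)
  r_2 = 612 (mod 1331)
  r_3 = 612 (mod 14641)
Final: r = 612 with f(r) ≡ 0 mod 11^4.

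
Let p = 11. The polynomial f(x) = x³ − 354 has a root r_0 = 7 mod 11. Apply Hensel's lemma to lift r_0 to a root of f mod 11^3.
r_2 = 766 (mod 1331)

Hensel: r_{i+1} = r_i − f(r_i)/f′(r_i) mod 11^{i+2}, where f′(x) = 3x². Iterate:
  r_0 = 7 (mod 11)
  r_1 = 40 (mod 121)
  r_2 = 766 (mod 1331)
Final: r = 766 with f(r) ≡ 0 mod 11^3.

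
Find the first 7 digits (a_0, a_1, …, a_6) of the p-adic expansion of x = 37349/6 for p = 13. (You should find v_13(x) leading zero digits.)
(a_0, …, a_6) = (0, 0, 0, 5, 2, 2, 2)

v_13(37349/6) = 3, so a_0 = ... = a_2 = 0. Factor out: x = 13^3 · u with u = 17/6 a unit in ℤ_13. Expand u iteratively via a_{v+i} = u_i mod 13, u_{i+1} = (u_i − a_{v+i})/13:
  u_0 = 17/6;  a_3 = 5;  u_1 = (u_0 − 5)/13 = -1/6
  u_1 = -1/6;  a_4 = 2;  u_2 = (u_1 − 2)/13 = -1/6
  u_2 = -1/6;  a_5 = 2;  u_3 = (u_2 − 2)/13 = -1/6
  u_3 = -1/6;  a_6 = 2;  u_4 = (u_3 − 2)/13 = -1/6
Digits: (0, 0, 0, 5, 2, 2, 2).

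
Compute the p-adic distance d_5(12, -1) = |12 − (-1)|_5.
d_5(12, -1) = 1

Step 1 — x − y = 12 − (-1) = 13. Step 2 — v_5(13) = 0 (factor: 13 = (5^0 · 13); the sign does not affect v_p). Step 3 — |x − y|_5 = 5^{0} = 1.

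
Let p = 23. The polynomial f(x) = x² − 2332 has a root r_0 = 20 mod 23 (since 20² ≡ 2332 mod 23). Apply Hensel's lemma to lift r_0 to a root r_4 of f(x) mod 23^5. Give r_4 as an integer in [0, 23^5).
r_4 = 4881310 (mod 6436343)

Hensel's recurrence: r_{i+1} = r_i − f(r_i)·(f′(r_i))^{-1} mod 23^{i+2}, with f′(x) = 2x. Iterate:
  r_0 = 20 (mod 23)
  r_1 = 227 (mod 529)
  r_2 = 2343 (mod 12167)
  r_3 = 124013 (mod 279841)
  r_4 = 4881310 (mod 6436343)
Final: r_4 = 4881310, and one checks f(r_4) ≡ 0 mod 23^5.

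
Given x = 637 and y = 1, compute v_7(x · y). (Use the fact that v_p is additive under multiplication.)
v_7(637) = 2

v_p(x) = 2 (factor: 637 = 7^2 · 13); v_p(y) = 0 (factor: 1 = 7^0 · 1). Additivity: v_p(xy) = v_p(x) + v_p(y) = 2 + 0 = 2. (Direct check: xy = 637 = 7^2 · (13).)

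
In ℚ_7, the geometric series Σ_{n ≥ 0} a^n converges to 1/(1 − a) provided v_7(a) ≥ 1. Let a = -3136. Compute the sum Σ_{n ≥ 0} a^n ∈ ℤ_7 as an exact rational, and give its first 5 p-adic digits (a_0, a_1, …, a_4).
Σ a^n = 1/(1 − a) = 1/3137;  first 5 digits = (1, 0, 6, 4, 6)

v_7(a) = 2 ≥ 1, so the series converges in ℤ_7 to 1/(1 − a) = 1/(1 − (-3136)) = 1/3137. Expand this rational in ℤ_7: compute digits iteratively via d_i = x_i mod 7, x_{i+1} = (x_i − d_i)/7. The first 5 digits are (1, 0, 6, 4, 6).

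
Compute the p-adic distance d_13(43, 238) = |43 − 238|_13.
d_13(43, 238) = 1/13

Step 1 — x − y = 43 − 238 = -195. Step 2 — v_13(-195) = 1 (factor: -195 = −(13^1 · 15); the sign does not affect v_p). Step 3 — |x − y|_13 = 13^{-1} = 1/13.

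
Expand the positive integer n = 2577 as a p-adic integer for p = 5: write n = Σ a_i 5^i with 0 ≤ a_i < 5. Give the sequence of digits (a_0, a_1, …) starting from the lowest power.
(a_0, a_1, …) = (2, 0, 3, 0, 4)

Repeated division by 5 gives the digits low-to-high: 2577 = 2 + 3·5^2 + 4·5^4. Digit sequence: (2, 0, 3, 0, 4).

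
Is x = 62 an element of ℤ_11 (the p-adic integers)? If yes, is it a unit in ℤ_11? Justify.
x ∈ ℤ_11^× (unit); v_11(x) = 0

ℤ_11 = {x ∈ ℚ_11 : v_11(x) ≥ 0} and ℤ_11^× = {x ∈ ℤ_11 : v_11(x) = 0}. Here v_11(62) = v_11(num) − v_11(den) = 0; compare against these criteria.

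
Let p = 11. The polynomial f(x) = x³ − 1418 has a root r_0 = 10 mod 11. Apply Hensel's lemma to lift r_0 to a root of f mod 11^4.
r_3 = 7248 (mod 14641)

Hensel: r_{i+1} = r_i − f(r_i)/f′(r_i) mod 11^{i+2}, where f′(x) = 3x². Iterate:
  r_0 = 10 (mod 11)
  r_1 = 109 (mod 121)
  r_2 = 593 (mod 1331)
  r_3 = 7248 (mod 14641)
Final: r = 7248 with f(r) ≡ 0 mod 11^4.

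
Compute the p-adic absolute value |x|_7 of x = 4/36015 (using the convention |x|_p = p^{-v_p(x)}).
|4/36015|_7 = 2401

Step 1 — compute v_7(x) by factoring powers of 7 out of the numerator and denominator: v_7(4/36015) = -4. Step 2 — apply |x|_p = p^{-v_p(x)} = 7^{4} = 2401.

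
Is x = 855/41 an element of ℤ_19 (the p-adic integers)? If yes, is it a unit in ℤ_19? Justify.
x ∈ ℤ_19 but not a unit; v_19(x) = 1 > 0

ℤ_19 = {x ∈ ℚ_19 : v_19(x) ≥ 0} and ℤ_19^× = {x ∈ ℤ_19 : v_19(x) = 0}. Here v_19(855/41) = v_19(num) − v_19(den) = 1; compare against these criteria.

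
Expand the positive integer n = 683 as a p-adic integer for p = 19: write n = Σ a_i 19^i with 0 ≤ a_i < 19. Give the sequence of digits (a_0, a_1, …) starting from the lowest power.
(a_0, a_1, …) = (18, 16, 1)

Repeated division by 19 gives the digits low-to-high: 683 = 18 + 16·19^1 + 1·19^2. Digit sequence: (18, 16, 1).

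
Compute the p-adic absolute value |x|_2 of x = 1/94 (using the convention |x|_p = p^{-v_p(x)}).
|1/94|_2 = 2

Step 1 — compute v_2(x) by factoring powers of 2 out of the numerator and denominator: v_2(1/94) = -1. Step 2 — apply |x|_p = p^{-v_p(x)} = 2^{1} = 2.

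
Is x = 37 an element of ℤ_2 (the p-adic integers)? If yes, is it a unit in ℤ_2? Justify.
x ∈ ℤ_2^× (unit); v_2(x) = 0

ℤ_2 = {x ∈ ℚ_2 : v_2(x) ≥ 0} and ℤ_2^× = {x ∈ ℤ_2 : v_2(x) = 0}. Here v_2(37) = v_2(num) − v_2(den) = 0; compare against these criteria.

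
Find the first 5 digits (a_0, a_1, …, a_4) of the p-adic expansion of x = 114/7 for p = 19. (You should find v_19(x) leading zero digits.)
(a_0, …, a_4) = (0, 9, 5, 16, 10)

v_19(114/7) = 1, so a_0 = ... = a_0 = 0. Factor out: x = 19^1 · u with u = 6/7 a unit in ℤ_19. Expand u iteratively via a_{v+i} = u_i mod 19, u_{i+1} = (u_i − a_{v+i})/19:
  u_0 = 6/7;  a_1 = 9;  u_1 = (u_0 − 9)/19 = -3/7
  u_1 = -3/7;  a_2 = 5;  u_2 = (u_1 − 5)/19 = -2/7
  u_2 = -2/7;  a_3 = 16;  u_3 = (u_2 − 16)/19 = -6/7
  u_3 = -6/7;  a_4 = 10;  u_4 = (u_3 − 10)/19 = -4/7
Digits: (0, 9, 5, 16, 10).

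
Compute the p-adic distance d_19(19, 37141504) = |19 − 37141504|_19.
d_19(19, 37141504) = 1/2476099

Step 1 — x − y = 19 − 37141504 = -37141485. Step 2 — v_19(-37141485) = 5 (factor: -37141485 = −(19^5 · 15); the sign does not affect v_p). Step 3 — |x − y|_19 = 19^{-5} = 1/2476099.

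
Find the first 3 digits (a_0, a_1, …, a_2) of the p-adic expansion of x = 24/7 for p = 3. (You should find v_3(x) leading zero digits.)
(a_0, …, a_2) = (0, 2, 1)

v_3(24/7) = 1, so a_0 = ... = a_0 = 0. Factor out: x = 3^1 · u with u = 8/7 a unit in ℤ_3. Expand u iteratively via a_{v+i} = u_i mod 3, u_{i+1} = (u_i − a_{v+i})/3:
  u_0 = 8/7;  a_1 = 2;  u_1 = (u_0 − 2)/3 = -2/7
  u_1 = -2/7;  a_2 = 1;  u_2 = (u_1 − 1)/3 = -3/7
Digits: (0, 2, 1).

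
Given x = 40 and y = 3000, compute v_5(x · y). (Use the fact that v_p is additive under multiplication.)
v_5(120000) = 4

v_p(x) = 1 (factor: 40 = 5^1 · 8); v_p(y) = 3 (factor: 3000 = 5^3 · 24). Additivity: v_p(xy) = v_p(x) + v_p(y) = 1 + 3 = 4. (Direct check: xy = 120000 = 5^4 · (192).)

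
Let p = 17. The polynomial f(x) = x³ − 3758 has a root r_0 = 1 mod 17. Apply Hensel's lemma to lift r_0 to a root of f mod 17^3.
r_2 = 2891 (mod 4913)

Hensel: r_{i+1} = r_i − f(r_i)/f′(r_i) mod 17^{i+2}, where f′(x) = 3x². Iterate:
  r_0 = 1 (mod 17)
  r_1 = 1 (mod 289)
  r_2 = 2891 (mod 4913)
Final: r = 2891 with f(r) ≡ 0 mod 17^3.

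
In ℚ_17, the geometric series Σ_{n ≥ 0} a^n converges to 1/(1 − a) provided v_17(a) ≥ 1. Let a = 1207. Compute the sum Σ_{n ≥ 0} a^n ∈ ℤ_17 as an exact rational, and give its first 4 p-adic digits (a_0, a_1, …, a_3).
Σ a^n = 1/(1 − a) = -1/1206;  first 4 digits = (1, 3, 13, 0)

v_17(a) = 1 ≥ 1, so the series converges in ℤ_17 to 1/(1 − a) = 1/(1 − 1207) = -1/1206. Expand this rational in ℤ_17: compute digits iteratively via d_i = x_i mod 17, x_{i+1} = (x_i − d_i)/17. The first 4 digits are (1, 3, 13, 0).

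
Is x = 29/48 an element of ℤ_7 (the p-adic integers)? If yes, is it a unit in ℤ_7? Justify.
x ∈ ℤ_7^× (unit); v_7(x) = 0

ℤ_7 = {x ∈ ℚ_7 : v_7(x) ≥ 0} and ℤ_7^× = {x ∈ ℤ_7 : v_7(x) = 0}. Here v_7(29/48) = v_7(num) − v_7(den) = 0; compare against these criteria.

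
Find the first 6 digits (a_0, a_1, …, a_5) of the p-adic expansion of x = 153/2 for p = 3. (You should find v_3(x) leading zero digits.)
(a_0, …, a_5) = (0, 0, 1, 1, 2, 1)

v_3(153/2) = 2, so a_0 = ... = a_1 = 0. Factor out: x = 3^2 · u with u = 17/2 a unit in ℤ_3. Expand u iteratively via a_{v+i} = u_i mod 3, u_{i+1} = (u_i − a_{v+i})/3:
  u_0 = 17/2;  a_2 = 1;  u_1 = (u_0 − 1)/3 = 5/2
  u_1 = 5/2;  a_3 = 1;  u_2 = (u_1 − 1)/3 = 1/2
  u_2 = 1/2;  a_4 = 2;  u_3 = (u_2 − 2)/3 = -1/2
  u_3 = -1/2;  a_5 = 1;  u_4 = (u_3 − 1)/3 = -1/2
Digits: (0, 0, 1, 1, 2, 1).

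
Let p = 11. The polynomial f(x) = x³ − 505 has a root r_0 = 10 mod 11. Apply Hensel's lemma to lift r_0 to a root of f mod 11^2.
r_1 = 87 (mod 121)

Hensel: r_{i+1} = r_i − f(r_i)/f′(r_i) mod 11^{i+2}, where f′(x) = 3x². Iterate:
  r_0 = 10 (mod 11)
  r_1 = 87 (mod 121)
Final: r = 87 with f(r) ≡ 0 mod 11^2.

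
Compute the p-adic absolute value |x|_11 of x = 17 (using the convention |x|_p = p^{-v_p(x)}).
|17|_11 = 1

Step 1 — compute v_11(x) by factoring powers of 11 out of the numerator and denominator: v_11(17) = 0. Step 2 — apply |x|_p = p^{-v_p(x)} = 11^{0} = 1.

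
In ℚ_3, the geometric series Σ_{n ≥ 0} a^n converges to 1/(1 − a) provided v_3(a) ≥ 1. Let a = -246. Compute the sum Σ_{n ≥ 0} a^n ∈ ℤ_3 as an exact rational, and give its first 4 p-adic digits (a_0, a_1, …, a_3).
Σ a^n = 1/(1 − a) = 1/247;  first 4 digits = (1, 2, 0, 2)

v_3(a) = 1 ≥ 1, so the series converges in ℤ_3 to 1/(1 − a) = 1/(1 − (-246)) = 1/247. Expand this rational in ℤ_3: compute digits iteratively via d_i = x_i mod 3, x_{i+1} = (x_i − d_i)/3. The first 4 digits are (1, 2, 0, 2).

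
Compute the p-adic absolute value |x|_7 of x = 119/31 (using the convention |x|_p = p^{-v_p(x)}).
|119/31|_7 = 1/7

Step 1 — compute v_7(x) by factoring powers of 7 out of the numerator and denominator: v_7(119/31) = 1. Step 2 — apply |x|_p = p^{-v_p(x)} = 7^{-1} = 1/7.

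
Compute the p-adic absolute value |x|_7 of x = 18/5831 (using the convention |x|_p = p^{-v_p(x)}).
|18/5831|_7 = 343

Step 1 — compute v_7(x) by factoring powers of 7 out of the numerator and denominator: v_7(18/5831) = -3. Step 2 — apply |x|_p = p^{-v_p(x)} = 7^{3} = 343.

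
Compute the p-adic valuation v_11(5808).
v_11(5808) = 2

v_11(n) is the largest exponent k such that 11^k divides n. Factor out: 5808 = 11^2 · 48. (Sign doesn't affect v_p.) So v_11(5808) = 2.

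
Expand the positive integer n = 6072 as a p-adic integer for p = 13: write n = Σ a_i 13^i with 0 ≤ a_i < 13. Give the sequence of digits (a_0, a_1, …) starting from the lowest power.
(a_0, a_1, …) = (1, 12, 9, 2)

Repeated division by 13 gives the digits low-to-high: 6072 = 1 + 12·13^1 + 9·13^2 + 2·13^3. Digit sequence: (1, 12, 9, 2).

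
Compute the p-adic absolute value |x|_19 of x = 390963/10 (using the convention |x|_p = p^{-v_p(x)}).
|390963/10|_19 = 1/130321

Step 1 — compute v_19(x) by factoring powers of 19 out of the numerator and denominator: v_19(390963/10) = 4. Step 2 — apply |x|_p = p^{-v_p(x)} = 19^{-4} = 1/130321.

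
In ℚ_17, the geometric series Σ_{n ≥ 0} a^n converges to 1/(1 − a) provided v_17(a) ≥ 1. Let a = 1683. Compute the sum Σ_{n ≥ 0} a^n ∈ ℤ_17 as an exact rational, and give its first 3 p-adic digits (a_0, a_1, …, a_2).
Σ a^n = 1/(1 − a) = -1/1682;  first 3 digits = (1, 14, 14)

v_17(a) = 1 ≥ 1, so the series converges in ℤ_17 to 1/(1 − a) = 1/(1 − 1683) = -1/1682. Expand this rational in ℤ_17: compute digits iteratively via d_i = x_i mod 17, x_{i+1} = (x_i − d_i)/17. The first 3 digits are (1, 14, 14).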